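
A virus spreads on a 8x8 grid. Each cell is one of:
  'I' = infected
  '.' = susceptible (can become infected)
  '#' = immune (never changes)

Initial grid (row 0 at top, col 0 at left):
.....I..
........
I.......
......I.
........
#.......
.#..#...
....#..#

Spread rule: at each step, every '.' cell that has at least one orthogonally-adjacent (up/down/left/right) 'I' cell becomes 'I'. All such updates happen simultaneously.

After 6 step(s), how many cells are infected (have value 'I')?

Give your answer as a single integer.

Answer: 54

Derivation:
Step 0 (initial): 3 infected
Step 1: +10 new -> 13 infected
Step 2: +15 new -> 28 infected
Step 3: +14 new -> 42 infected
Step 4: +7 new -> 49 infected
Step 5: +3 new -> 52 infected
Step 6: +2 new -> 54 infected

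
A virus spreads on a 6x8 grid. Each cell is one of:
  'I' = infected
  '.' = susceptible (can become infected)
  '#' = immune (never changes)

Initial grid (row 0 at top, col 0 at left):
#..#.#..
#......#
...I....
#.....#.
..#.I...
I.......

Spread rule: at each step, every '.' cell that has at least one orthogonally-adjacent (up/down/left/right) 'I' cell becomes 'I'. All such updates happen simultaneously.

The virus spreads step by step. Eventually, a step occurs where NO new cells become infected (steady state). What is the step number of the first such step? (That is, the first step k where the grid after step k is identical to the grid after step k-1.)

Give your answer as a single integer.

Answer: 7

Derivation:
Step 0 (initial): 3 infected
Step 1: +10 new -> 13 infected
Step 2: +11 new -> 24 infected
Step 3: +9 new -> 33 infected
Step 4: +5 new -> 38 infected
Step 5: +1 new -> 39 infected
Step 6: +1 new -> 40 infected
Step 7: +0 new -> 40 infected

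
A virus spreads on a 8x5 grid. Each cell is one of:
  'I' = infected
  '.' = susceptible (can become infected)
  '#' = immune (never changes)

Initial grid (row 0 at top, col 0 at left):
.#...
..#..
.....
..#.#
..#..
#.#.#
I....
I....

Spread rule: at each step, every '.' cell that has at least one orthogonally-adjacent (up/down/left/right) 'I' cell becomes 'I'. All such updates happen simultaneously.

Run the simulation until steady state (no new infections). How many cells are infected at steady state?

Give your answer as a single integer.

Step 0 (initial): 2 infected
Step 1: +2 new -> 4 infected
Step 2: +3 new -> 7 infected
Step 3: +3 new -> 10 infected
Step 4: +5 new -> 15 infected
Step 5: +3 new -> 18 infected
Step 6: +5 new -> 23 infected
Step 7: +2 new -> 25 infected
Step 8: +3 new -> 28 infected
Step 9: +2 new -> 30 infected
Step 10: +2 new -> 32 infected
Step 11: +0 new -> 32 infected

Answer: 32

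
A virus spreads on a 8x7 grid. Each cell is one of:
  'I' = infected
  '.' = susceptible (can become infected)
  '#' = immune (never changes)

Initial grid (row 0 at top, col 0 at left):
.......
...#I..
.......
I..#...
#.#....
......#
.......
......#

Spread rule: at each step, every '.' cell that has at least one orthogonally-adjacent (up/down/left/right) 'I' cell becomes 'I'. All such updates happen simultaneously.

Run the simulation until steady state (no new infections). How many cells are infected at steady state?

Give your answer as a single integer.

Answer: 50

Derivation:
Step 0 (initial): 2 infected
Step 1: +5 new -> 7 infected
Step 2: +10 new -> 17 infected
Step 3: +9 new -> 26 infected
Step 4: +9 new -> 35 infected
Step 5: +7 new -> 42 infected
Step 6: +5 new -> 47 infected
Step 7: +3 new -> 50 infected
Step 8: +0 new -> 50 infected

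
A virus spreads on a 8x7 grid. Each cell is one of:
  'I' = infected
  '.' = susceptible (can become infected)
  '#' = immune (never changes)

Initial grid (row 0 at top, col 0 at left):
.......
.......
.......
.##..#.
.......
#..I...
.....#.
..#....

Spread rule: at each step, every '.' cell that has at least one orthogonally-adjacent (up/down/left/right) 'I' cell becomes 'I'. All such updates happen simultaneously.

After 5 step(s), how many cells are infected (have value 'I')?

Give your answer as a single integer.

Step 0 (initial): 1 infected
Step 1: +4 new -> 5 infected
Step 2: +8 new -> 13 infected
Step 3: +7 new -> 20 infected
Step 4: +9 new -> 29 infected
Step 5: +9 new -> 38 infected

Answer: 38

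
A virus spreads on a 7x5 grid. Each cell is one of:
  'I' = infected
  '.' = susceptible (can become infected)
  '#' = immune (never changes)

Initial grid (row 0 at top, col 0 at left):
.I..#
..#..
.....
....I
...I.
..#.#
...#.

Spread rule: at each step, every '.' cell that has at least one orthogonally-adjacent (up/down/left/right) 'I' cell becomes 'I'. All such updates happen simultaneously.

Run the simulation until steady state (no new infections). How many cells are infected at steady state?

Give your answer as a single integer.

Step 0 (initial): 3 infected
Step 1: +8 new -> 11 infected
Step 2: +7 new -> 18 infected
Step 3: +6 new -> 24 infected
Step 4: +3 new -> 27 infected
Step 5: +2 new -> 29 infected
Step 6: +0 new -> 29 infected

Answer: 29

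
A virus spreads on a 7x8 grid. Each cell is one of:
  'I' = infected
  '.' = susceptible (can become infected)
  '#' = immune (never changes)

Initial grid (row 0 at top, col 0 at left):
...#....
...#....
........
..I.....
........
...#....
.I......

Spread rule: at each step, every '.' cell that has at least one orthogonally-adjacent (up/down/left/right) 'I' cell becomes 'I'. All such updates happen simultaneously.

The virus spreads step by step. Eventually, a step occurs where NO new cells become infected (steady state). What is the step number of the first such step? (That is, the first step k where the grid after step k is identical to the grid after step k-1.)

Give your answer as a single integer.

Answer: 9

Derivation:
Step 0 (initial): 2 infected
Step 1: +7 new -> 9 infected
Step 2: +10 new -> 19 infected
Step 3: +8 new -> 27 infected
Step 4: +8 new -> 35 infected
Step 5: +8 new -> 43 infected
Step 6: +6 new -> 49 infected
Step 7: +3 new -> 52 infected
Step 8: +1 new -> 53 infected
Step 9: +0 new -> 53 infected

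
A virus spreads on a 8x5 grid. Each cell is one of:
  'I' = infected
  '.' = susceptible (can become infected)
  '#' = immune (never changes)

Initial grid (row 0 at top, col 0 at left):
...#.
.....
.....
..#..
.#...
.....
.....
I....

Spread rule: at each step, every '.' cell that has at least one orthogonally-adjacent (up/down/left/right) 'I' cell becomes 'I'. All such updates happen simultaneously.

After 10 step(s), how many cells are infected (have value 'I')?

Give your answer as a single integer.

Answer: 36

Derivation:
Step 0 (initial): 1 infected
Step 1: +2 new -> 3 infected
Step 2: +3 new -> 6 infected
Step 3: +4 new -> 10 infected
Step 4: +4 new -> 14 infected
Step 5: +5 new -> 19 infected
Step 6: +4 new -> 23 infected
Step 7: +5 new -> 28 infected
Step 8: +4 new -> 32 infected
Step 9: +3 new -> 35 infected
Step 10: +1 new -> 36 infected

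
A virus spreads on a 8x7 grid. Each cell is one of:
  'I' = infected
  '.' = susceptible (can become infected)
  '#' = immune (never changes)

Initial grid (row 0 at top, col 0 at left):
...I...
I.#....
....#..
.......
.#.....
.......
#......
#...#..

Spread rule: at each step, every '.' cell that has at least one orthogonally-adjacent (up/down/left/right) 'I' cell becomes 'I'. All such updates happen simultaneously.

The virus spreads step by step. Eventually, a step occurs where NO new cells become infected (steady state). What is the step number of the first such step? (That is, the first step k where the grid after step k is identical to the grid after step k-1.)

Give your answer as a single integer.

Step 0 (initial): 2 infected
Step 1: +6 new -> 8 infected
Step 2: +6 new -> 14 infected
Step 3: +6 new -> 20 infected
Step 4: +6 new -> 26 infected
Step 5: +6 new -> 32 infected
Step 6: +6 new -> 38 infected
Step 7: +6 new -> 44 infected
Step 8: +3 new -> 47 infected
Step 9: +2 new -> 49 infected
Step 10: +1 new -> 50 infected
Step 11: +0 new -> 50 infected

Answer: 11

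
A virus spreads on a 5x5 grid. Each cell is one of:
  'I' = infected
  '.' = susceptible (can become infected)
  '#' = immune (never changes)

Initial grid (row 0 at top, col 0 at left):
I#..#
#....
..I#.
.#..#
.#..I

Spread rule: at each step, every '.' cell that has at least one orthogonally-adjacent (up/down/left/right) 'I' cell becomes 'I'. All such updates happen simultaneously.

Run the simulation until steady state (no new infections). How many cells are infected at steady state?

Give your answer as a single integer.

Step 0 (initial): 3 infected
Step 1: +4 new -> 7 infected
Step 2: +6 new -> 13 infected
Step 3: +3 new -> 16 infected
Step 4: +2 new -> 18 infected
Step 5: +0 new -> 18 infected

Answer: 18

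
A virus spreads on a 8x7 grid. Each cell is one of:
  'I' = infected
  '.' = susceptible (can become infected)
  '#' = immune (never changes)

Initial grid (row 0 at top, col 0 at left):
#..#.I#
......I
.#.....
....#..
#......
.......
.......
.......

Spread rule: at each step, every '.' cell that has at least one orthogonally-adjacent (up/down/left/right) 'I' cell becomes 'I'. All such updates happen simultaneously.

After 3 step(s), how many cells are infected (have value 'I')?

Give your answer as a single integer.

Answer: 12

Derivation:
Step 0 (initial): 2 infected
Step 1: +3 new -> 5 infected
Step 2: +3 new -> 8 infected
Step 3: +4 new -> 12 infected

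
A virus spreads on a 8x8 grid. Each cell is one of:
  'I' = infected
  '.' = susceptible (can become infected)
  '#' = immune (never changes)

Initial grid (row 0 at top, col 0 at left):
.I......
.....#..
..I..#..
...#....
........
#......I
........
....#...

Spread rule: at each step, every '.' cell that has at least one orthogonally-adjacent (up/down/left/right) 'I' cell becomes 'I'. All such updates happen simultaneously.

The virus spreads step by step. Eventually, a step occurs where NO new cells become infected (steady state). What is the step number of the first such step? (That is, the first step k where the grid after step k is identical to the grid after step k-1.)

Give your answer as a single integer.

Step 0 (initial): 3 infected
Step 1: +10 new -> 13 infected
Step 2: +12 new -> 25 infected
Step 3: +13 new -> 38 infected
Step 4: +11 new -> 49 infected
Step 5: +6 new -> 55 infected
Step 6: +3 new -> 58 infected
Step 7: +1 new -> 59 infected
Step 8: +0 new -> 59 infected

Answer: 8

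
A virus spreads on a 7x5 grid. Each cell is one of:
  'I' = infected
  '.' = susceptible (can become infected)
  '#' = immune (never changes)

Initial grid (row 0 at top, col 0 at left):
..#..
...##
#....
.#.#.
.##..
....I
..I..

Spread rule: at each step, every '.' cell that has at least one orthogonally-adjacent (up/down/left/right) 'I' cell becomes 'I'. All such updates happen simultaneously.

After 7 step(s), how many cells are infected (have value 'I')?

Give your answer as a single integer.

Step 0 (initial): 2 infected
Step 1: +6 new -> 8 infected
Step 2: +4 new -> 12 infected
Step 3: +2 new -> 14 infected
Step 4: +2 new -> 16 infected
Step 5: +2 new -> 18 infected
Step 6: +3 new -> 21 infected
Step 7: +1 new -> 22 infected

Answer: 22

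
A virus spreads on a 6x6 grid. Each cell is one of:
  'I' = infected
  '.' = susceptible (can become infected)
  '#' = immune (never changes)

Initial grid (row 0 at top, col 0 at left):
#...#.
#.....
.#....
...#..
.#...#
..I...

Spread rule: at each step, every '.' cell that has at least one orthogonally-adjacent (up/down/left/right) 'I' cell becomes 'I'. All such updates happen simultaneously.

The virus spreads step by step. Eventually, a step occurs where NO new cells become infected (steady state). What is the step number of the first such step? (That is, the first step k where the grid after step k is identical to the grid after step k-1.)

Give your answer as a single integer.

Step 0 (initial): 1 infected
Step 1: +3 new -> 4 infected
Step 2: +4 new -> 8 infected
Step 3: +5 new -> 13 infected
Step 4: +4 new -> 17 infected
Step 5: +6 new -> 23 infected
Step 6: +4 new -> 27 infected
Step 7: +1 new -> 28 infected
Step 8: +1 new -> 29 infected
Step 9: +0 new -> 29 infected

Answer: 9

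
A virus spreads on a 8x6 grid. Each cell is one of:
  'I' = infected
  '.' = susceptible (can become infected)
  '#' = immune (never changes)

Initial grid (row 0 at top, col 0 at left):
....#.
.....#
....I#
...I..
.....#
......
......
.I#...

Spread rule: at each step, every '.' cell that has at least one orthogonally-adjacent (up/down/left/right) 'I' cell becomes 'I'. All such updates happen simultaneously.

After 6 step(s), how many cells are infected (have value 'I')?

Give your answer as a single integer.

Step 0 (initial): 3 infected
Step 1: +7 new -> 10 infected
Step 2: +10 new -> 20 infected
Step 3: +9 new -> 29 infected
Step 4: +7 new -> 36 infected
Step 5: +4 new -> 40 infected
Step 6: +2 new -> 42 infected

Answer: 42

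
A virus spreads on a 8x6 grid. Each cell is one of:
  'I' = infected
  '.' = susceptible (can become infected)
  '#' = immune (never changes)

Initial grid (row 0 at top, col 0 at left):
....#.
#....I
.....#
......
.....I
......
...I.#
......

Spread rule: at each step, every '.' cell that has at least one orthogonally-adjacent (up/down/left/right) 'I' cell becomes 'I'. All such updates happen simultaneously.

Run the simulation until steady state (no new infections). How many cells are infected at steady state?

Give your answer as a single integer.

Answer: 44

Derivation:
Step 0 (initial): 3 infected
Step 1: +9 new -> 12 infected
Step 2: +9 new -> 21 infected
Step 3: +9 new -> 30 infected
Step 4: +7 new -> 37 infected
Step 5: +4 new -> 41 infected
Step 6: +3 new -> 44 infected
Step 7: +0 new -> 44 infected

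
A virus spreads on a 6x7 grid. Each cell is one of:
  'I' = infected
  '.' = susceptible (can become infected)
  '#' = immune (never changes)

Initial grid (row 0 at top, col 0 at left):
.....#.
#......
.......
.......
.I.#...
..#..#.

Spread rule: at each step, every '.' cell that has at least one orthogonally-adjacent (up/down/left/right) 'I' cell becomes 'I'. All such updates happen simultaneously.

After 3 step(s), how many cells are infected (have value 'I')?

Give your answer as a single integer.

Answer: 13

Derivation:
Step 0 (initial): 1 infected
Step 1: +4 new -> 5 infected
Step 2: +4 new -> 9 infected
Step 3: +4 new -> 13 infected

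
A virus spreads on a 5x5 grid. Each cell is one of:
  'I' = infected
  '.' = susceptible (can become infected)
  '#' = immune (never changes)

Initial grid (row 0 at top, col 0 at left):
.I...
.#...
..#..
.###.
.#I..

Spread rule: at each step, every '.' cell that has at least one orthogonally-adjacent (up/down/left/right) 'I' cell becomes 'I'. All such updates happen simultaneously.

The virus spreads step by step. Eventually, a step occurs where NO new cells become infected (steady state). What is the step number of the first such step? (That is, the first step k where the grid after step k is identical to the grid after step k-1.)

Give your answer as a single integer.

Step 0 (initial): 2 infected
Step 1: +3 new -> 5 infected
Step 2: +4 new -> 9 infected
Step 3: +4 new -> 13 infected
Step 4: +5 new -> 18 infected
Step 5: +1 new -> 19 infected
Step 6: +0 new -> 19 infected

Answer: 6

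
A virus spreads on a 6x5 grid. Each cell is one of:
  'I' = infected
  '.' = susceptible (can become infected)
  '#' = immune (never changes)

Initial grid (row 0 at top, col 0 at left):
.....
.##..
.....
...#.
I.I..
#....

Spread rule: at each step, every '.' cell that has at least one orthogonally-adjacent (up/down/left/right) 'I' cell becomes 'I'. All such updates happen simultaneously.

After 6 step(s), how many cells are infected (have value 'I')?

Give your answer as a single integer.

Step 0 (initial): 2 infected
Step 1: +5 new -> 7 infected
Step 2: +6 new -> 13 infected
Step 3: +5 new -> 18 infected
Step 4: +3 new -> 21 infected
Step 5: +3 new -> 24 infected
Step 6: +2 new -> 26 infected

Answer: 26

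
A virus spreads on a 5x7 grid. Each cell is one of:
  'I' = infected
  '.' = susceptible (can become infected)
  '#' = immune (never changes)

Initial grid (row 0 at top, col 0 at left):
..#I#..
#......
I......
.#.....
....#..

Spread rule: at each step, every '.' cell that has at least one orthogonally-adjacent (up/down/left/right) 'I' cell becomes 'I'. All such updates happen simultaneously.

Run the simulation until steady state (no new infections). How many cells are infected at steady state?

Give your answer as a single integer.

Step 0 (initial): 2 infected
Step 1: +3 new -> 5 infected
Step 2: +6 new -> 11 infected
Step 3: +6 new -> 17 infected
Step 4: +7 new -> 24 infected
Step 5: +3 new -> 27 infected
Step 6: +2 new -> 29 infected
Step 7: +1 new -> 30 infected
Step 8: +0 new -> 30 infected

Answer: 30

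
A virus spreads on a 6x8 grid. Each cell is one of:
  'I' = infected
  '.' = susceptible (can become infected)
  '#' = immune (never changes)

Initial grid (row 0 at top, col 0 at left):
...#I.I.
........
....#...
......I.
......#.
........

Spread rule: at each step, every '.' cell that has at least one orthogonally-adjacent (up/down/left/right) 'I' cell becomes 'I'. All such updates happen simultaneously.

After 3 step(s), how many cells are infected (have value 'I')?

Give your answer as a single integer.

Step 0 (initial): 3 infected
Step 1: +7 new -> 10 infected
Step 2: +8 new -> 18 infected
Step 3: +6 new -> 24 infected

Answer: 24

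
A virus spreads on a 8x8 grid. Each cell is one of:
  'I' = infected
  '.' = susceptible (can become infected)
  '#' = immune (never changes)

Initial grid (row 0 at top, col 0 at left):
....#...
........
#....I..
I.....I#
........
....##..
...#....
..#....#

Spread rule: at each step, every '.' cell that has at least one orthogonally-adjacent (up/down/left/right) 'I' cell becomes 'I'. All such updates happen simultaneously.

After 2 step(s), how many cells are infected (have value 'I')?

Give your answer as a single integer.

Step 0 (initial): 3 infected
Step 1: +7 new -> 10 infected
Step 2: +13 new -> 23 infected

Answer: 23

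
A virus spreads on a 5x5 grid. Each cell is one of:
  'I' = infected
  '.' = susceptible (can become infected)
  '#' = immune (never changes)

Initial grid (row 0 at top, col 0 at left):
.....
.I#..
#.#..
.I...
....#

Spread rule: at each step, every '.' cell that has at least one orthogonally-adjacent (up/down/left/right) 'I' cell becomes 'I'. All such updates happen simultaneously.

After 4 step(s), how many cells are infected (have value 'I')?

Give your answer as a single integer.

Step 0 (initial): 2 infected
Step 1: +6 new -> 8 infected
Step 2: +5 new -> 13 infected
Step 3: +4 new -> 17 infected
Step 4: +3 new -> 20 infected

Answer: 20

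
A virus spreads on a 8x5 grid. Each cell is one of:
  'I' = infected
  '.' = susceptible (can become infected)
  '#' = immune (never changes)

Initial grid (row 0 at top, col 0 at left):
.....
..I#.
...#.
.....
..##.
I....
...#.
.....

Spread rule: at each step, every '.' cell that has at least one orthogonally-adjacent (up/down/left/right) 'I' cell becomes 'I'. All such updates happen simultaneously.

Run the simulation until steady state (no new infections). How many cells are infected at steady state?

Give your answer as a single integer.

Answer: 35

Derivation:
Step 0 (initial): 2 infected
Step 1: +6 new -> 8 infected
Step 2: +10 new -> 18 infected
Step 3: +8 new -> 26 infected
Step 4: +4 new -> 30 infected
Step 5: +4 new -> 34 infected
Step 6: +1 new -> 35 infected
Step 7: +0 new -> 35 infected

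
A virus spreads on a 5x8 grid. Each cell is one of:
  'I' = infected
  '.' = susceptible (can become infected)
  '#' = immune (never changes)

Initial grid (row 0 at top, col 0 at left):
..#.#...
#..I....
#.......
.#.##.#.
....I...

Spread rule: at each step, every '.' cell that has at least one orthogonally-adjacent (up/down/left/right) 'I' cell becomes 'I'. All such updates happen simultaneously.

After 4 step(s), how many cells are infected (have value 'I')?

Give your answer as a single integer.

Step 0 (initial): 2 infected
Step 1: +6 new -> 8 infected
Step 2: +7 new -> 15 infected
Step 3: +8 new -> 23 infected
Step 4: +6 new -> 29 infected

Answer: 29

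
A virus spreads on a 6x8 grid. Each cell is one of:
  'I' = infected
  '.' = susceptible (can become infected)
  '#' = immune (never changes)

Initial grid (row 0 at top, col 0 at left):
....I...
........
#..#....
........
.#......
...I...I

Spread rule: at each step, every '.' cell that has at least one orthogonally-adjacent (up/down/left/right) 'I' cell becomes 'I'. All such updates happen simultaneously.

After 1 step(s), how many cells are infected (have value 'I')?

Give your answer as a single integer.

Step 0 (initial): 3 infected
Step 1: +8 new -> 11 infected

Answer: 11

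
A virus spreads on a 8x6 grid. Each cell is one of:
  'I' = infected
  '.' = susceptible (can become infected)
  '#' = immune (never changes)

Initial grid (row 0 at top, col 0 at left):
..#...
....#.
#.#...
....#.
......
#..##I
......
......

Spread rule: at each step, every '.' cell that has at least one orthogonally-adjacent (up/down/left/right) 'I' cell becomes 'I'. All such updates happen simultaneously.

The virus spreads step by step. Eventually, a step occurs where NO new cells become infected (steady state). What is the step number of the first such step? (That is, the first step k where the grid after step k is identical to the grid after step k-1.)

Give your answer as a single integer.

Answer: 11

Derivation:
Step 0 (initial): 1 infected
Step 1: +2 new -> 3 infected
Step 2: +4 new -> 7 infected
Step 3: +4 new -> 11 infected
Step 4: +6 new -> 17 infected
Step 5: +7 new -> 24 infected
Step 6: +7 new -> 31 infected
Step 7: +5 new -> 36 infected
Step 8: +1 new -> 37 infected
Step 9: +2 new -> 39 infected
Step 10: +1 new -> 40 infected
Step 11: +0 new -> 40 infected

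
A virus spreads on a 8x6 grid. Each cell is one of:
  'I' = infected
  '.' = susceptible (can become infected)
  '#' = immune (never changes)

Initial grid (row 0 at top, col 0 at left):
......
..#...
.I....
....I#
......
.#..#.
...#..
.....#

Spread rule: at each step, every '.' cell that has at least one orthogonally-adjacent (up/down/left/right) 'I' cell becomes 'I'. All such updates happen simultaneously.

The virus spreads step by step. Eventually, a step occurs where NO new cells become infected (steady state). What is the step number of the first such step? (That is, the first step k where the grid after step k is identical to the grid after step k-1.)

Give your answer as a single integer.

Step 0 (initial): 2 infected
Step 1: +7 new -> 9 infected
Step 2: +10 new -> 19 infected
Step 3: +9 new -> 28 infected
Step 4: +5 new -> 33 infected
Step 5: +3 new -> 36 infected
Step 6: +4 new -> 40 infected
Step 7: +2 new -> 42 infected
Step 8: +0 new -> 42 infected

Answer: 8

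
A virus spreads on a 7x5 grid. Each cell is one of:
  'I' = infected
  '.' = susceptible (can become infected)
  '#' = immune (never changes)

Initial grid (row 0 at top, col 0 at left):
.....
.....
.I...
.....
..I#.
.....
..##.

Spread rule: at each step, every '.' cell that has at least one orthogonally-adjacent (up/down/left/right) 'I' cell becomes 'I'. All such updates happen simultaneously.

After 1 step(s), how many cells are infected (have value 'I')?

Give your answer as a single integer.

Step 0 (initial): 2 infected
Step 1: +7 new -> 9 infected

Answer: 9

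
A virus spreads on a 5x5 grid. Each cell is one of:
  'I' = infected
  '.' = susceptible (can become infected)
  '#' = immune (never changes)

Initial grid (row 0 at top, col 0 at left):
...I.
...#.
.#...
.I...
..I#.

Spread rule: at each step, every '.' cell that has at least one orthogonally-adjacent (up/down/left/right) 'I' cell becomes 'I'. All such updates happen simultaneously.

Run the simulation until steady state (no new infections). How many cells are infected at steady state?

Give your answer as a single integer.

Step 0 (initial): 3 infected
Step 1: +5 new -> 8 infected
Step 2: +7 new -> 15 infected
Step 3: +6 new -> 21 infected
Step 4: +1 new -> 22 infected
Step 5: +0 new -> 22 infected

Answer: 22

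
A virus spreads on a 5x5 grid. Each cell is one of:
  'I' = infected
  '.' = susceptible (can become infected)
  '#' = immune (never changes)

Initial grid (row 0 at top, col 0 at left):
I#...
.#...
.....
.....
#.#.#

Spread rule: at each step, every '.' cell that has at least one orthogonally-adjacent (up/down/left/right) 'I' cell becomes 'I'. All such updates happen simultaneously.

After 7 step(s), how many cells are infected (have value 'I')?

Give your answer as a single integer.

Answer: 19

Derivation:
Step 0 (initial): 1 infected
Step 1: +1 new -> 2 infected
Step 2: +1 new -> 3 infected
Step 3: +2 new -> 5 infected
Step 4: +2 new -> 7 infected
Step 5: +4 new -> 11 infected
Step 6: +4 new -> 15 infected
Step 7: +4 new -> 19 infected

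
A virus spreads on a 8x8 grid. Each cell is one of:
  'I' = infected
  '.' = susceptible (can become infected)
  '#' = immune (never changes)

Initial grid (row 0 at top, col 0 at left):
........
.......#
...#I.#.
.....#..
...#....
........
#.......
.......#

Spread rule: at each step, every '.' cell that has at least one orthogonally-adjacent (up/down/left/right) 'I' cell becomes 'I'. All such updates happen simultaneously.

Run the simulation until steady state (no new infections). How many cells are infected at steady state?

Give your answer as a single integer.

Answer: 57

Derivation:
Step 0 (initial): 1 infected
Step 1: +3 new -> 4 infected
Step 2: +5 new -> 9 infected
Step 3: +7 new -> 16 infected
Step 4: +10 new -> 26 infected
Step 5: +13 new -> 39 infected
Step 6: +10 new -> 49 infected
Step 7: +6 new -> 55 infected
Step 8: +1 new -> 56 infected
Step 9: +1 new -> 57 infected
Step 10: +0 new -> 57 infected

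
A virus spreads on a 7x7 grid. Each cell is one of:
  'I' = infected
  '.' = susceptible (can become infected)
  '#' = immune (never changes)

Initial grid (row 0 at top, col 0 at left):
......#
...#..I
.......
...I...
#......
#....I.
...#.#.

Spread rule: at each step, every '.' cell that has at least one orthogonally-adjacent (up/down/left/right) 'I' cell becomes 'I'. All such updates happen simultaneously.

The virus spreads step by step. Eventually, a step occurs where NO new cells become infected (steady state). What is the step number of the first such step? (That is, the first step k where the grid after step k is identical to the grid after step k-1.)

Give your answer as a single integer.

Answer: 7

Derivation:
Step 0 (initial): 3 infected
Step 1: +9 new -> 12 infected
Step 2: +14 new -> 26 infected
Step 3: +6 new -> 32 infected
Step 4: +6 new -> 38 infected
Step 5: +3 new -> 41 infected
Step 6: +2 new -> 43 infected
Step 7: +0 new -> 43 infected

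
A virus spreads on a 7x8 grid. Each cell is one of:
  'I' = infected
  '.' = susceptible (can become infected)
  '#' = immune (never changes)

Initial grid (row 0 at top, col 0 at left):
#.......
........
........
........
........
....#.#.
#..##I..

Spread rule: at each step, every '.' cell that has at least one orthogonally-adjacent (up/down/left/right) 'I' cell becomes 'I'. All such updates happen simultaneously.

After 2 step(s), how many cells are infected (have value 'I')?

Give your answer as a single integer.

Step 0 (initial): 1 infected
Step 1: +2 new -> 3 infected
Step 2: +2 new -> 5 infected

Answer: 5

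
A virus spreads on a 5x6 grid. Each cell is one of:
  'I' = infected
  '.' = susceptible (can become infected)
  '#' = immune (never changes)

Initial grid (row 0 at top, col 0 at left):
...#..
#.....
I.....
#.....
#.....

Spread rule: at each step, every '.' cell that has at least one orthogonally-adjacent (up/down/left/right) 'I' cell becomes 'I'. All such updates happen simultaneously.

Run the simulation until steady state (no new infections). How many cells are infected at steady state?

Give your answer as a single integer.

Step 0 (initial): 1 infected
Step 1: +1 new -> 2 infected
Step 2: +3 new -> 5 infected
Step 3: +5 new -> 10 infected
Step 4: +6 new -> 16 infected
Step 5: +4 new -> 20 infected
Step 6: +4 new -> 24 infected
Step 7: +2 new -> 26 infected
Step 8: +0 new -> 26 infected

Answer: 26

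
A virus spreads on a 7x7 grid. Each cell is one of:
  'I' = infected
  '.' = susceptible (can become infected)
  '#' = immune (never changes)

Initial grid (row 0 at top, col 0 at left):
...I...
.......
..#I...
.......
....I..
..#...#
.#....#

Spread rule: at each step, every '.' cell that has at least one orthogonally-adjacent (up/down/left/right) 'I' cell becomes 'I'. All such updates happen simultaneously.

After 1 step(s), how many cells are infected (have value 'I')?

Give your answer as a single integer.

Answer: 12

Derivation:
Step 0 (initial): 3 infected
Step 1: +9 new -> 12 infected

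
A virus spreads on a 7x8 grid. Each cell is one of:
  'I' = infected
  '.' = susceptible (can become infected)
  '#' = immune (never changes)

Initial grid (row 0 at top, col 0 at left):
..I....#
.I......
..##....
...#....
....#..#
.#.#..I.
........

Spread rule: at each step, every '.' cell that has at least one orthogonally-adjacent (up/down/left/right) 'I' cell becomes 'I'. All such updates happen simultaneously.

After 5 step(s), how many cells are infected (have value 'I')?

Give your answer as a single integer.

Step 0 (initial): 3 infected
Step 1: +9 new -> 12 infected
Step 2: +10 new -> 22 infected
Step 3: +9 new -> 31 infected
Step 4: +10 new -> 41 infected
Step 5: +5 new -> 46 infected

Answer: 46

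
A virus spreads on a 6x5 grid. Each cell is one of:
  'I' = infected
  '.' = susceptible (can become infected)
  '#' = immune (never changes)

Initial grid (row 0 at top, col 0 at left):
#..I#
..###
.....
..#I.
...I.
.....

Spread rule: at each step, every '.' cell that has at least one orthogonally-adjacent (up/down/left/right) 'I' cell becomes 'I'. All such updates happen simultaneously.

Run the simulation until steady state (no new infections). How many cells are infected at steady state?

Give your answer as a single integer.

Answer: 24

Derivation:
Step 0 (initial): 3 infected
Step 1: +6 new -> 9 infected
Step 2: +6 new -> 15 infected
Step 3: +5 new -> 20 infected
Step 4: +4 new -> 24 infected
Step 5: +0 new -> 24 infected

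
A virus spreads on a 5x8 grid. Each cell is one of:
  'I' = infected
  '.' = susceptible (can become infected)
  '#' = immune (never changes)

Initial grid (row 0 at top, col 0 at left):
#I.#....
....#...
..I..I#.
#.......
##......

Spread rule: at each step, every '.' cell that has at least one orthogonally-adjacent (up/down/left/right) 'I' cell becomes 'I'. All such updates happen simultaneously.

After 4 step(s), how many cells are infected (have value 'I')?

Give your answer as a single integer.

Step 0 (initial): 3 infected
Step 1: +9 new -> 12 infected
Step 2: +11 new -> 23 infected
Step 3: +7 new -> 30 infected
Step 4: +3 new -> 33 infected

Answer: 33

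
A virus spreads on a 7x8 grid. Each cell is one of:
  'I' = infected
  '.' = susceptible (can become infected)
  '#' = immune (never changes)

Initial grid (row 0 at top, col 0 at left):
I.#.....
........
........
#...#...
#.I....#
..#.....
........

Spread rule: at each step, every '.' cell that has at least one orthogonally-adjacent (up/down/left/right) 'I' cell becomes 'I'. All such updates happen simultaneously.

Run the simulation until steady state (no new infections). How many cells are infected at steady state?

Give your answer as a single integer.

Answer: 50

Derivation:
Step 0 (initial): 2 infected
Step 1: +5 new -> 7 infected
Step 2: +8 new -> 15 infected
Step 3: +8 new -> 23 infected
Step 4: +8 new -> 31 infected
Step 5: +6 new -> 37 infected
Step 6: +6 new -> 43 infected
Step 7: +4 new -> 47 infected
Step 8: +2 new -> 49 infected
Step 9: +1 new -> 50 infected
Step 10: +0 new -> 50 infected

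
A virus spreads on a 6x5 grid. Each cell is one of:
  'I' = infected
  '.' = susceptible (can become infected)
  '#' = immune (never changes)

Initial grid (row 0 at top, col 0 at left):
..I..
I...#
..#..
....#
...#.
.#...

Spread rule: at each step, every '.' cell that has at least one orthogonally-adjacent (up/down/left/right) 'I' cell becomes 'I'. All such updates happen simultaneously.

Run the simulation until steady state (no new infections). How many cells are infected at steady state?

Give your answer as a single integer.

Answer: 25

Derivation:
Step 0 (initial): 2 infected
Step 1: +6 new -> 8 infected
Step 2: +4 new -> 12 infected
Step 3: +3 new -> 15 infected
Step 4: +5 new -> 20 infected
Step 5: +1 new -> 21 infected
Step 6: +1 new -> 22 infected
Step 7: +1 new -> 23 infected
Step 8: +1 new -> 24 infected
Step 9: +1 new -> 25 infected
Step 10: +0 new -> 25 infected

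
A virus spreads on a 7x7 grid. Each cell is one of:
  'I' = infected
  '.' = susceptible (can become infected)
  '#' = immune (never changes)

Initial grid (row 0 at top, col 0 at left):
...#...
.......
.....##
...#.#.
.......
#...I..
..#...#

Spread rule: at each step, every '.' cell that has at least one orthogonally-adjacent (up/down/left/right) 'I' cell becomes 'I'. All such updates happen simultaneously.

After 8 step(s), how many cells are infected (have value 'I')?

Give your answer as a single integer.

Step 0 (initial): 1 infected
Step 1: +4 new -> 5 infected
Step 2: +7 new -> 12 infected
Step 3: +4 new -> 16 infected
Step 4: +6 new -> 22 infected
Step 5: +7 new -> 29 infected
Step 6: +5 new -> 34 infected
Step 7: +4 new -> 38 infected
Step 8: +2 new -> 40 infected

Answer: 40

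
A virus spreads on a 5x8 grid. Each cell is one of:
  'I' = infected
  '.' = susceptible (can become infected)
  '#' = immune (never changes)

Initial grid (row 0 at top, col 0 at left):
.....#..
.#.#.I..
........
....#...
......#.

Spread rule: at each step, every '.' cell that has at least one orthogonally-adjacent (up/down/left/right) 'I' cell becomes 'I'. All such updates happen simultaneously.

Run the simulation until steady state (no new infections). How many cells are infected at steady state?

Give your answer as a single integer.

Answer: 35

Derivation:
Step 0 (initial): 1 infected
Step 1: +3 new -> 4 infected
Step 2: +6 new -> 10 infected
Step 3: +6 new -> 16 infected
Step 4: +5 new -> 21 infected
Step 5: +6 new -> 27 infected
Step 6: +4 new -> 31 infected
Step 7: +3 new -> 34 infected
Step 8: +1 new -> 35 infected
Step 9: +0 new -> 35 infected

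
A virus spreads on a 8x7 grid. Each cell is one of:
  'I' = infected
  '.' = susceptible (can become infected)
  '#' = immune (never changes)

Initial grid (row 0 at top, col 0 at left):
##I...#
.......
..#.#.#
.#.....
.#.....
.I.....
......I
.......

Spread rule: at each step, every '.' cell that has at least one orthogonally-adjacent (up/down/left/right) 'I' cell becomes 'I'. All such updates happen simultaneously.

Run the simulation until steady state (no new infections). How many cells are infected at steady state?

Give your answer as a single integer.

Answer: 48

Derivation:
Step 0 (initial): 3 infected
Step 1: +8 new -> 11 infected
Step 2: +13 new -> 24 infected
Step 3: +15 new -> 39 infected
Step 4: +6 new -> 45 infected
Step 5: +3 new -> 48 infected
Step 6: +0 new -> 48 infected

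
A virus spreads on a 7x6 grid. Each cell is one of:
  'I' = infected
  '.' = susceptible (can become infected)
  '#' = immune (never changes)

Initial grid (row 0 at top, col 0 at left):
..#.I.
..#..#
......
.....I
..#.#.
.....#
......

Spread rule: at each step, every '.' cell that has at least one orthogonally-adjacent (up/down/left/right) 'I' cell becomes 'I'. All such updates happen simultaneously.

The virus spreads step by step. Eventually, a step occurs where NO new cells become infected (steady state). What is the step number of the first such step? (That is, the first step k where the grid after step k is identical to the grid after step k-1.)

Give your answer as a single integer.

Step 0 (initial): 2 infected
Step 1: +6 new -> 8 infected
Step 2: +3 new -> 11 infected
Step 3: +3 new -> 14 infected
Step 4: +3 new -> 17 infected
Step 5: +6 new -> 23 infected
Step 6: +6 new -> 29 infected
Step 7: +5 new -> 34 infected
Step 8: +2 new -> 36 infected
Step 9: +0 new -> 36 infected

Answer: 9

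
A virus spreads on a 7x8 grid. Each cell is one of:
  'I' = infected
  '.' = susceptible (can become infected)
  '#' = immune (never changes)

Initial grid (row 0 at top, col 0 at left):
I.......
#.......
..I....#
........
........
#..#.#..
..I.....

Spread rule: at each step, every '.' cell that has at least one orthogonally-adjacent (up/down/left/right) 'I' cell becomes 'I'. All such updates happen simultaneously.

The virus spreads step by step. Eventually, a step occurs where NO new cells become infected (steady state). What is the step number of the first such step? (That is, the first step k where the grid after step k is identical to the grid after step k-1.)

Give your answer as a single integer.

Answer: 8

Derivation:
Step 0 (initial): 3 infected
Step 1: +8 new -> 11 infected
Step 2: +11 new -> 22 infected
Step 3: +9 new -> 31 infected
Step 4: +7 new -> 38 infected
Step 5: +6 new -> 44 infected
Step 6: +5 new -> 49 infected
Step 7: +2 new -> 51 infected
Step 8: +0 new -> 51 infected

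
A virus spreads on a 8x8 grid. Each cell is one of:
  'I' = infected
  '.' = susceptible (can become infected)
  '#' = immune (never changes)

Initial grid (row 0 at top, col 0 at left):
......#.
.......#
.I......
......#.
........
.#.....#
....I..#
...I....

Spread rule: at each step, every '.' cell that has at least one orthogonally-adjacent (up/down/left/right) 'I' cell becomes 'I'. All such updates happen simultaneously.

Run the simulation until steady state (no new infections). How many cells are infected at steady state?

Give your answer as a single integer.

Answer: 57

Derivation:
Step 0 (initial): 3 infected
Step 1: +9 new -> 12 infected
Step 2: +14 new -> 26 infected
Step 3: +15 new -> 41 infected
Step 4: +8 new -> 49 infected
Step 5: +4 new -> 53 infected
Step 6: +4 new -> 57 infected
Step 7: +0 new -> 57 infected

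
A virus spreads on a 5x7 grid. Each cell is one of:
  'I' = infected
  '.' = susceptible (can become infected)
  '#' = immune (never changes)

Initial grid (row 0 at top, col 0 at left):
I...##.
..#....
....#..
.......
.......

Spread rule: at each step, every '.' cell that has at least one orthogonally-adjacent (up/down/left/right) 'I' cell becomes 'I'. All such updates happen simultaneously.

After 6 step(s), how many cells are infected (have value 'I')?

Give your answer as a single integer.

Step 0 (initial): 1 infected
Step 1: +2 new -> 3 infected
Step 2: +3 new -> 6 infected
Step 3: +3 new -> 9 infected
Step 4: +4 new -> 13 infected
Step 5: +4 new -> 17 infected
Step 6: +3 new -> 20 infected

Answer: 20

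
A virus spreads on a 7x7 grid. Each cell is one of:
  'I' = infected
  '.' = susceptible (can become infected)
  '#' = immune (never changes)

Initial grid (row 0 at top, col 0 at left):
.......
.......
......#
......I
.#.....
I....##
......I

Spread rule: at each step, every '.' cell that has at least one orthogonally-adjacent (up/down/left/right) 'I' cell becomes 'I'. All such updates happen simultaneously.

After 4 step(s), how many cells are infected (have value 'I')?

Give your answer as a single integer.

Answer: 35

Derivation:
Step 0 (initial): 3 infected
Step 1: +6 new -> 9 infected
Step 2: +7 new -> 16 infected
Step 3: +11 new -> 27 infected
Step 4: +8 new -> 35 infected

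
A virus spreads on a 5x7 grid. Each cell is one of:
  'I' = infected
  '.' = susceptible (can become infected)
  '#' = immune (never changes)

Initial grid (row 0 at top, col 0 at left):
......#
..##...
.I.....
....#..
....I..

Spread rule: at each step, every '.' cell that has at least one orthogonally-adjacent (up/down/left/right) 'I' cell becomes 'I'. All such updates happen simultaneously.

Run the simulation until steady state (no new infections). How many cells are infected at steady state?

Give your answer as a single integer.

Step 0 (initial): 2 infected
Step 1: +6 new -> 8 infected
Step 2: +10 new -> 18 infected
Step 3: +6 new -> 24 infected
Step 4: +4 new -> 28 infected
Step 5: +3 new -> 31 infected
Step 6: +0 new -> 31 infected

Answer: 31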